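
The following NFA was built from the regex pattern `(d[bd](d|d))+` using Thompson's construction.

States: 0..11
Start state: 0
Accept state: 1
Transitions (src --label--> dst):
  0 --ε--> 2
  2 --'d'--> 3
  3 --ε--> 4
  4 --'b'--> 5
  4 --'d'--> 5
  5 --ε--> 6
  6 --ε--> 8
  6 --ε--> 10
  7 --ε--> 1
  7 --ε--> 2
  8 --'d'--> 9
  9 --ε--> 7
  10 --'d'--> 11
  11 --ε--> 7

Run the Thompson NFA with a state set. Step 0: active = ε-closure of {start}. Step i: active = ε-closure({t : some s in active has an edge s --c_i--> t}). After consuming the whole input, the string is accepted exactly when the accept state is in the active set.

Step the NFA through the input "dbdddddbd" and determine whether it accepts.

start: ε-closure({0}) = {0,2}
'd' @ 1: {3,4}
'b' @ 2: {5,6,8,10}
'd' @ 3: {1,2,7,9,11}  [accepting]
'd' @ 4: {3,4}
'd' @ 5: {5,6,8,10}
'd' @ 6: {1,2,7,9,11}  [accepting]
'd' @ 7: {3,4}
'b' @ 8: {5,6,8,10}
'd' @ 9: {1,2,7,9,11}  [accepting]
after full input: {1,2,7,9,11}  (accept=1 in)

Answer: ACCEPT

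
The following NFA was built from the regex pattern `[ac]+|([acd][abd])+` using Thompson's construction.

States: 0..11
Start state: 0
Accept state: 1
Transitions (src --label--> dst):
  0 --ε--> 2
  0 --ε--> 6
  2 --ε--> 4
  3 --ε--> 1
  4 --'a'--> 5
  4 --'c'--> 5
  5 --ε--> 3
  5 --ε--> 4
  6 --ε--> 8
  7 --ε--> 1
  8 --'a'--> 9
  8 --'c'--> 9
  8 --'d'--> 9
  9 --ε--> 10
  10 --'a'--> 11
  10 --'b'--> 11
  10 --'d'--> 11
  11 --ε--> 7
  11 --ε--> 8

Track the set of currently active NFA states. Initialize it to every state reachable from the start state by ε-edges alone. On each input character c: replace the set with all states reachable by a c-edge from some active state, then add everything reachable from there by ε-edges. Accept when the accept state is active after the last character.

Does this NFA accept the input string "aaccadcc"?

Answer: REJECT

Steps:
S₀ = ε-closure({0}) = {0,2,4,6,8}
'a' @ 1: {1,3,4,5,9,10}  ✓accept
'a' @ 2: {1,3,4,5,7,8,11}  ✓accept
'c' @ 3: {1,3,4,5,9,10}  ✓accept
'c' @ 4: {1,3,4,5}  ✓accept
'a' @ 5: {1,3,4,5}  ✓accept
'd' @ 6: {}  — no active states
rest 'cc' ignored (set empty)
after full input: {}  (accept=1 not in)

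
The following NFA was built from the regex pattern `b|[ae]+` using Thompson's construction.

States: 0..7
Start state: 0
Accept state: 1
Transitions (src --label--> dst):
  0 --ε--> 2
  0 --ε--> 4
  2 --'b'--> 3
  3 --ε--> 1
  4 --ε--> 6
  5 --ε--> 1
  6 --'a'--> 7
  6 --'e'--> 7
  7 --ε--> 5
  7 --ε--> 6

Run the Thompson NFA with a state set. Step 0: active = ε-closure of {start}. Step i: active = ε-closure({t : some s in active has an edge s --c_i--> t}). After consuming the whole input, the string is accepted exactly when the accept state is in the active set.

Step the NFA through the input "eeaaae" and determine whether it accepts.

S₀ = ε-closure({0}) = {0,2,4,6}
'e' @ 1: {1,5,6,7}  ✓accept
'e' @ 2: {1,5,6,7}  ✓accept
'a' @ 3: {1,5,6,7}  ✓accept
'a' @ 4: {1,5,6,7}  ✓accept
'a' @ 5: {1,5,6,7}  ✓accept
'e' @ 6: {1,5,6,7}  ✓accept
after full input: {1,5,6,7}  (accept=1 in)

Answer: ACCEPT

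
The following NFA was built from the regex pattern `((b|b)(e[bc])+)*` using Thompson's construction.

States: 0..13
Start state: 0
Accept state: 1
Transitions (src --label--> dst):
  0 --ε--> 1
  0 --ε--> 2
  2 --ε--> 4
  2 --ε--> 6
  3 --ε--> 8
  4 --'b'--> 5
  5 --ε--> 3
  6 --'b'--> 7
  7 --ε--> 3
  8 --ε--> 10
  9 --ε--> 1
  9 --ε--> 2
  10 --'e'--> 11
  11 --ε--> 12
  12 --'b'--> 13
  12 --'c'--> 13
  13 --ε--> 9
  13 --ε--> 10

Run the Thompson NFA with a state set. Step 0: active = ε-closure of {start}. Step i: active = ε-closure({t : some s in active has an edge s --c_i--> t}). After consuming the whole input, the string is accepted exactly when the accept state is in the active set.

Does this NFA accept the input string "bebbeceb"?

Answer: ACCEPT

Trace:
initial (ε-close {0}): {0,1,2,4,6}
'b' @ 1: {3,5,7,8,10}
'e' @ 2: {11,12}
'b' @ 3: {1,2,4,6,9,10,13}  [accepting]
'b' @ 4: {3,5,7,8,10}
'e' @ 5: {11,12}
'c' @ 6: {1,2,4,6,9,10,13}  [accepting]
'e' @ 7: {11,12}
'b' @ 8: {1,2,4,6,9,10,13}  [accepting]
end set {1,2,4,6,9,10,13} — state 1 in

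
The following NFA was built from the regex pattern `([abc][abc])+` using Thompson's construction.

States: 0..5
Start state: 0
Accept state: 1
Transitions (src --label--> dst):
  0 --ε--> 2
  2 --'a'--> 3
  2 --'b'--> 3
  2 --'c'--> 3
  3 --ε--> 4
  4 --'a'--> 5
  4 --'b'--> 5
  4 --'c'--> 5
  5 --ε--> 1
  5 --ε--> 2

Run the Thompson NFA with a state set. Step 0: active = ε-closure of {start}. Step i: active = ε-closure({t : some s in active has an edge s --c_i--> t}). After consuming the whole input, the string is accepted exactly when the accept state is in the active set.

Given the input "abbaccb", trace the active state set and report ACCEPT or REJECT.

Answer: REJECT

Trace:
start: ε-closure({0}) = {0,2}
'a' @ 1: {3,4}
'b' @ 2: {1,2,5}  (accept∈set)
'b' @ 3: {3,4}
'a' @ 4: {1,2,5}  (accept∈set)
'c' @ 5: {3,4}
'c' @ 6: {1,2,5}  (accept∈set)
'b' @ 7: {3,4}
after full input: {3,4}  (accept=1 not in)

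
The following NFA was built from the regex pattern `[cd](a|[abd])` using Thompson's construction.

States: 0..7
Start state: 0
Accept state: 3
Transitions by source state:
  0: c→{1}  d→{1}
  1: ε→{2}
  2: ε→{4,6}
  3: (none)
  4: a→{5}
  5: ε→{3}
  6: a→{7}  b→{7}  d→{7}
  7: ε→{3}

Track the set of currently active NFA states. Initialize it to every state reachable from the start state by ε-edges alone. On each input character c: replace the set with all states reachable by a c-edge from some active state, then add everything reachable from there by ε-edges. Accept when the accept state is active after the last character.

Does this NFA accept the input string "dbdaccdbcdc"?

start: ε-closure({0}) = {0}
'd' @ 1: {1,2,4,6}
'b' @ 2: {3,7}  [accepting]
'd' @ 3: {}  — no active states
rest 'accdbcdc' ignored (set empty)
end set {} — state 3 not in

Answer: REJECT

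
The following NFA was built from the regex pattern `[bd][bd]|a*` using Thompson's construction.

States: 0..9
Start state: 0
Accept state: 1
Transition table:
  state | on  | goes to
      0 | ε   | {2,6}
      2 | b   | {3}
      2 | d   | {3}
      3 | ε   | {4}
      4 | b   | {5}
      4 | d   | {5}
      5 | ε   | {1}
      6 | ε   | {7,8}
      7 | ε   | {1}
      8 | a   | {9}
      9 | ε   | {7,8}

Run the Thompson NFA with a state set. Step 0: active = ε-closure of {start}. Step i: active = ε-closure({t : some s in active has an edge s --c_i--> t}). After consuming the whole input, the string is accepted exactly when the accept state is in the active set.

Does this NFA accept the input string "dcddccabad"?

Answer: REJECT

Derivation:
S₀ = ε-closure({0}) = {0,1,2,6,7,8}
'd' @ 1: {3,4}
'c' @ 2: {}  — state set empty
rest 'ddccabad' ignored (set empty)
final: {}; accept 1 not in set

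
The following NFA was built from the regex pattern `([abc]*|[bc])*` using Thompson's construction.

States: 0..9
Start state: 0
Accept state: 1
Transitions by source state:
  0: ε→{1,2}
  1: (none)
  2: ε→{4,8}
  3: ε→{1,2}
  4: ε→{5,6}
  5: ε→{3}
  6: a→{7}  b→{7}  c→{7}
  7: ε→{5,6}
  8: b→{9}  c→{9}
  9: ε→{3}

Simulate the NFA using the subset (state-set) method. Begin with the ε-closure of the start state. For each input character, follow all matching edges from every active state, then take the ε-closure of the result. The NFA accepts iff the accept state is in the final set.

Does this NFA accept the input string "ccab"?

start: ε-closure({0}) = {0,1,2,3,4,5,6,8}
'c' @ 1: {1,2,3,4,5,6,7,8,9}  ✓accept
'c' @ 2: {1,2,3,4,5,6,7,8,9}  ✓accept
'a' @ 3: {1,2,3,4,5,6,7,8}  ✓accept
'b' @ 4: {1,2,3,4,5,6,7,8,9}  ✓accept
end set {1,2,3,4,5,6,7,8,9} — state 1 in

Answer: ACCEPT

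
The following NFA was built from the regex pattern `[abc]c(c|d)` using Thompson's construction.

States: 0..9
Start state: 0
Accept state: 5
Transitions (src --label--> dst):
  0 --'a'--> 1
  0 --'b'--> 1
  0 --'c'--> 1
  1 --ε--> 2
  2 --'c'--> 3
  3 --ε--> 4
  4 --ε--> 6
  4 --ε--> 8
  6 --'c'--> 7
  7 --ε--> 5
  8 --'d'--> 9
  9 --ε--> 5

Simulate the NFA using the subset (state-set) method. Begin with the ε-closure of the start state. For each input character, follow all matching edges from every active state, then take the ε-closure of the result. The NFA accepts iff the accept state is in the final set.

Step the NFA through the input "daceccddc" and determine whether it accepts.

initial (ε-close {0}): {0}
'd' @ 1: {}  — no active states
rest 'aceccddc' ignored (set empty)
after full input: {}  (accept=5 not in)

Answer: REJECT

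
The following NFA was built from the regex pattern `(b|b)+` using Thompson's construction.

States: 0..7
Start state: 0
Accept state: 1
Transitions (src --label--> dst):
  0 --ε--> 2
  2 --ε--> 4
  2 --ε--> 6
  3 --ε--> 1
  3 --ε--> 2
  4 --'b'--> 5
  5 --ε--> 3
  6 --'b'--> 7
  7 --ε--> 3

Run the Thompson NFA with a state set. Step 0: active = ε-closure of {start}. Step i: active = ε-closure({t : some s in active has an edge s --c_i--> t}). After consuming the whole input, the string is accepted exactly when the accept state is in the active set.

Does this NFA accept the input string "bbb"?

Answer: ACCEPT

Trace:
start: ε-closure({0}) = {0,2,4,6}
'b' @ 1: {1,2,3,4,5,6,7}  [accepting]
'b' @ 2: {1,2,3,4,5,6,7}  [accepting]
'b' @ 3: {1,2,3,4,5,6,7}  [accepting]
final: {1,2,3,4,5,6,7}; accept 1 in set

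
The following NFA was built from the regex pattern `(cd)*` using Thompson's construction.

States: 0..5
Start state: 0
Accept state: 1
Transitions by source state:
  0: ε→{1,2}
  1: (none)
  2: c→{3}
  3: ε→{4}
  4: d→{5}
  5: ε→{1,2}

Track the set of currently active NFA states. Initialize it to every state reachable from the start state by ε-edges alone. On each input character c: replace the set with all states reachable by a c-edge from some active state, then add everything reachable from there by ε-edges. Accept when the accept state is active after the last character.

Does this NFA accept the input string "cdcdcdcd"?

Answer: ACCEPT

Derivation:
S₀ = ε-closure({0}) = {0,1,2}
'c' @ 1: {3,4}
'd' @ 2: {1,2,5}  (accept∈set)
'c' @ 3: {3,4}
'd' @ 4: {1,2,5}  (accept∈set)
'c' @ 5: {3,4}
'd' @ 6: {1,2,5}  (accept∈set)
'c' @ 7: {3,4}
'd' @ 8: {1,2,5}  (accept∈set)
final: {1,2,5}; accept 1 in set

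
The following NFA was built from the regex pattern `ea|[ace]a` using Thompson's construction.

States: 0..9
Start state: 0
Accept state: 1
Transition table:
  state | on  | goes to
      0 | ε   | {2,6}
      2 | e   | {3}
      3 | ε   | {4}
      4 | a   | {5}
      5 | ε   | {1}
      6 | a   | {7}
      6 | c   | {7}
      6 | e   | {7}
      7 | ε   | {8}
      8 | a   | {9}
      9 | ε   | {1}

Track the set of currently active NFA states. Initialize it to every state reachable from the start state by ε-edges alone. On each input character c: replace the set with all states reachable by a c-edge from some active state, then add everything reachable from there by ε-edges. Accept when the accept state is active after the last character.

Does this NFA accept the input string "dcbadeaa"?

S₀ = ε-closure({0}) = {0,2,6}
'd' @ 1: {}  — state set empty
rest 'cbadeaa' ignored (set empty)
final: {}; accept 1 not in set

Answer: REJECT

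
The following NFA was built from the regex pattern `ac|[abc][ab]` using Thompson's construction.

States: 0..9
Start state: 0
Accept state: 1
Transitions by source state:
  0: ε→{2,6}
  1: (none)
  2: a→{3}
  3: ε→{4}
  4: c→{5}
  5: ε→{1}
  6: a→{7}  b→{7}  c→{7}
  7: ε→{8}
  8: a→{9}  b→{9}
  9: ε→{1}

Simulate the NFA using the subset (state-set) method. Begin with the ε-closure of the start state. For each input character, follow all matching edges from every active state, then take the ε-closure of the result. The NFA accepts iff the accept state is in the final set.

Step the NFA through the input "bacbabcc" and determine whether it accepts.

start: ε-closure({0}) = {0,2,6}
'b' @ 1: {7,8}
'a' @ 2: {1,9}  ✓accept
'c' @ 3: {}  — dead — no transitions
rest 'babcc' ignored (set empty)
final: {}; accept 1 not in set

Answer: REJECT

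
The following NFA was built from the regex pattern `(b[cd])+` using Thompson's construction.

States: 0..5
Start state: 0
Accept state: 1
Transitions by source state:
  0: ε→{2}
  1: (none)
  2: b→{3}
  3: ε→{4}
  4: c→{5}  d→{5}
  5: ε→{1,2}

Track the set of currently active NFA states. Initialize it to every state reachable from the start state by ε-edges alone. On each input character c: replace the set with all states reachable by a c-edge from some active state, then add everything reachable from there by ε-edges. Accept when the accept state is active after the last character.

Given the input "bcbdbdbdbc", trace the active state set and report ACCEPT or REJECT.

Answer: ACCEPT

Steps:
initial (ε-close {0}): {0,2}
'b' @ 1: {3,4}
'c' @ 2: {1,2,5}  ✓accept
'b' @ 3: {3,4}
'd' @ 4: {1,2,5}  ✓accept
'b' @ 5: {3,4}
'd' @ 6: {1,2,5}  ✓accept
'b' @ 7: {3,4}
'd' @ 8: {1,2,5}  ✓accept
'b' @ 9: {3,4}
'c' @ 10: {1,2,5}  ✓accept
end set {1,2,5} — state 1 in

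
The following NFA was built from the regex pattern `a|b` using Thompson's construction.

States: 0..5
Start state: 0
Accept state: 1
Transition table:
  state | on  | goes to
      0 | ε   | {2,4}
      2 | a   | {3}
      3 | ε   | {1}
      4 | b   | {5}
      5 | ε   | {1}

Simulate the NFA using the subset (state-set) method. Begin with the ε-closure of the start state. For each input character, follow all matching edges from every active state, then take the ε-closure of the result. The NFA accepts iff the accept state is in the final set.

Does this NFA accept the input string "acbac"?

initial (ε-close {0}): {0,2,4}
'a' @ 1: {1,3}  [accepting]
'c' @ 2: {}  — state set empty
rest 'bac' ignored (set empty)
end set {} — state 1 not in

Answer: REJECT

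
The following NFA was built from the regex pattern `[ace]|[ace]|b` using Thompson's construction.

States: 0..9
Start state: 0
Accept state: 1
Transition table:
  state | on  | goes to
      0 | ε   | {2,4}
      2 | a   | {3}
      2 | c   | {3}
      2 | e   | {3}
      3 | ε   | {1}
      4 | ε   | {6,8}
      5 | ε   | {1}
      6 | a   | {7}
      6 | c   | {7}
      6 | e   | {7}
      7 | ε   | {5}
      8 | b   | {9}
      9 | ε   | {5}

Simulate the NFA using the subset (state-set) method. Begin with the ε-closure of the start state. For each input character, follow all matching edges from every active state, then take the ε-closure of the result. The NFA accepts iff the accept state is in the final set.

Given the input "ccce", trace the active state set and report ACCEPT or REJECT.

Answer: REJECT

Steps:
start: ε-closure({0}) = {0,2,4,6,8}
'c' @ 1: {1,3,5,7}  (accept∈set)
'c' @ 2: {}  — state set empty
rest 'ce' ignored (set empty)
after full input: {}  (accept=1 not in)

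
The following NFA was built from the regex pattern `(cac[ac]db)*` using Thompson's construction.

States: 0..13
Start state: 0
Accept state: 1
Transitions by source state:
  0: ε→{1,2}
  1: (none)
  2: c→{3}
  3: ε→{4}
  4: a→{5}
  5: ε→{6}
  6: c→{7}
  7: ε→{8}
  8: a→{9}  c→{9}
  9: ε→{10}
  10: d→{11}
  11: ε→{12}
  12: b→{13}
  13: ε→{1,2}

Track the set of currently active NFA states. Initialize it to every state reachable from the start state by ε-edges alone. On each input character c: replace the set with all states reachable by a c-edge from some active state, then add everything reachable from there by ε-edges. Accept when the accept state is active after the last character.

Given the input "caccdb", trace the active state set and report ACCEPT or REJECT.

start: ε-closure({0}) = {0,1,2}
'c' @ 1: {3,4}
'a' @ 2: {5,6}
'c' @ 3: {7,8}
'c' @ 4: {9,10}
'd' @ 5: {11,12}
'b' @ 6: {1,2,13}  ✓accept
end set {1,2,13} — state 1 in

Answer: ACCEPT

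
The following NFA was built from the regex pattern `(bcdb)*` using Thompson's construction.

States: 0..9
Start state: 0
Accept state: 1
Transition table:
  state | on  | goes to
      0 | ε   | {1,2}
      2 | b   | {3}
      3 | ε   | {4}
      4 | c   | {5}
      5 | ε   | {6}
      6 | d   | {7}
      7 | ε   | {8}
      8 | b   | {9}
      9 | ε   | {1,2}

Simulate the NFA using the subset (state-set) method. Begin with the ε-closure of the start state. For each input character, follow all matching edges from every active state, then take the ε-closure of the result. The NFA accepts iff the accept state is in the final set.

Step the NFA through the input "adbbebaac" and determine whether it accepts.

Answer: REJECT

Steps:
S₀ = ε-closure({0}) = {0,1,2}
'a' @ 1: {}  — dead — no transitions
rest 'dbbebaac' ignored (set empty)
end set {} — state 1 not in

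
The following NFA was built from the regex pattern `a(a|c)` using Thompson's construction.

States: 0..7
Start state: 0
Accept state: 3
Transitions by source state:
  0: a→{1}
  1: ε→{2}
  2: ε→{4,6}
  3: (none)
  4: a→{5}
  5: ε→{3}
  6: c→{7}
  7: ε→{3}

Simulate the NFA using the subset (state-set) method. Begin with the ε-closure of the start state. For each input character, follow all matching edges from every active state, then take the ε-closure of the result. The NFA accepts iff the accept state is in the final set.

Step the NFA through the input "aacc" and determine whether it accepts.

Answer: REJECT

Trace:
S₀ = ε-closure({0}) = {0}
'a' @ 1: {1,2,4,6}
'a' @ 2: {3,5}  [accepting]
'c' @ 3: {}  — no active states
rest 'c' ignored (set empty)
final: {}; accept 3 not in set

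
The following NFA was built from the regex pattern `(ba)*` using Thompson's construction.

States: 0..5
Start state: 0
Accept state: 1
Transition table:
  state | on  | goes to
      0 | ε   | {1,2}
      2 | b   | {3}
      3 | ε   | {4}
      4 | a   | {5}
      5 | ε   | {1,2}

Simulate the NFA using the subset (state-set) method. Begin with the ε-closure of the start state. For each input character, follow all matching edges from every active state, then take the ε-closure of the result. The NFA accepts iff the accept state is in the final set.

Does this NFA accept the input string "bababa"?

S₀ = ε-closure({0}) = {0,1,2}
'b' @ 1: {3,4}
'a' @ 2: {1,2,5}  [accepting]
'b' @ 3: {3,4}
'a' @ 4: {1,2,5}  [accepting]
'b' @ 5: {3,4}
'a' @ 6: {1,2,5}  [accepting]
after full input: {1,2,5}  (accept=1 in)

Answer: ACCEPT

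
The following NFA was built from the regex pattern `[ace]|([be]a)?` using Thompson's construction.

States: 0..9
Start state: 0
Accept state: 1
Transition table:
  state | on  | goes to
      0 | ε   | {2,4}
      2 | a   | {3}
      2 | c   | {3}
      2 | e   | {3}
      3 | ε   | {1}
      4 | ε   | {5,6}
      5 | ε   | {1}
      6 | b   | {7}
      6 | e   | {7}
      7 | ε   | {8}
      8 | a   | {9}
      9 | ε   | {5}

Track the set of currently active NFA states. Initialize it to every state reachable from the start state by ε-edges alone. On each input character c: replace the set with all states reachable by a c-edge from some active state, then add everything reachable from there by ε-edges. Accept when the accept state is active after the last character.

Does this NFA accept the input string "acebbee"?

Answer: REJECT

Trace:
start: ε-closure({0}) = {0,1,2,4,5,6}
'a' @ 1: {1,3}  ✓accept
'c' @ 2: {}  — dead — no transitions
rest 'ebbee' ignored (set empty)
after full input: {}  (accept=1 not in)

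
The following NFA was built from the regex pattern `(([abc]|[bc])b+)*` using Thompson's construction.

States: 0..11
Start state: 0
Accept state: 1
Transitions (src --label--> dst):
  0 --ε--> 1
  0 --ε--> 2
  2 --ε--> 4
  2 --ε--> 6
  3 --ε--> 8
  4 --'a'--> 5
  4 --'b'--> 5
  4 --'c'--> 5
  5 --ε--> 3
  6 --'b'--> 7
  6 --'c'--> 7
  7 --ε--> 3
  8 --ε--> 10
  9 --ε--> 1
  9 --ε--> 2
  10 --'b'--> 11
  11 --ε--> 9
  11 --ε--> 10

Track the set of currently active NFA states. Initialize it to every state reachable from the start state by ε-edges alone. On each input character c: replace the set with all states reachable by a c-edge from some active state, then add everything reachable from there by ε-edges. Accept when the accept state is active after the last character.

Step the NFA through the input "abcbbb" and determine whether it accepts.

Answer: ACCEPT

Steps:
initial (ε-close {0}): {0,1,2,4,6}
'a' @ 1: {3,5,8,10}
'b' @ 2: {1,2,4,6,9,10,11}  (accept∈set)
'c' @ 3: {3,5,7,8,10}
'b' @ 4: {1,2,4,6,9,10,11}  (accept∈set)
'b' @ 5: {1,2,3,4,5,6,7,8,9,10,11}  (accept∈set)
'b' @ 6: {1,2,3,4,5,6,7,8,9,10,11}  (accept∈set)
final: {1,2,3,4,5,6,7,8,9,10,11}; accept 1 in set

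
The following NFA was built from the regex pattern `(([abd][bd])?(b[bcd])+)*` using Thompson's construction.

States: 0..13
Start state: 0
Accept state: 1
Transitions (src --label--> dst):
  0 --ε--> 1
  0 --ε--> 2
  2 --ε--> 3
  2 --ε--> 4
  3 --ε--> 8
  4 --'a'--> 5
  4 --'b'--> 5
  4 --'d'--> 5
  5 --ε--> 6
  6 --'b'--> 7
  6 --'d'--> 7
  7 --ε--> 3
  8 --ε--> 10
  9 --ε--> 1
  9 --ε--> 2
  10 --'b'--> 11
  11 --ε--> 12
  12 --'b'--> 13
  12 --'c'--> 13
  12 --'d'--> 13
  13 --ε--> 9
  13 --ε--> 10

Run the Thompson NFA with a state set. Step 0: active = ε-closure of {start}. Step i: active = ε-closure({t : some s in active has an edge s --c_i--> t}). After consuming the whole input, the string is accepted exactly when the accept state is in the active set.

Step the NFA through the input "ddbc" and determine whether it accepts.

Answer: ACCEPT

Trace:
initial (ε-close {0}): {0,1,2,3,4,8,10}
'd' @ 1: {5,6}
'd' @ 2: {3,7,8,10}
'b' @ 3: {11,12}
'c' @ 4: {1,2,3,4,8,9,10,13}  (accept∈set)
final: {1,2,3,4,8,9,10,13}; accept 1 in set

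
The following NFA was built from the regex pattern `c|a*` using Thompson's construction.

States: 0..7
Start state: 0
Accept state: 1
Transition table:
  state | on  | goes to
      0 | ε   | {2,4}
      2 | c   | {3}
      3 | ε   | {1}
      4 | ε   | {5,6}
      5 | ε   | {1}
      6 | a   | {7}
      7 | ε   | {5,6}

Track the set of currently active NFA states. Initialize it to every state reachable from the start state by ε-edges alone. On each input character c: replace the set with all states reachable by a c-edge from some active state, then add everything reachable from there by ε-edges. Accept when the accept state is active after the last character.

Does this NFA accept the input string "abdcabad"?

Answer: REJECT

Derivation:
initial (ε-close {0}): {0,1,2,4,5,6}
'a' @ 1: {1,5,6,7}  [accepting]
'b' @ 2: {}  — no active states
rest 'dcabad' ignored (set empty)
end set {} — state 1 not in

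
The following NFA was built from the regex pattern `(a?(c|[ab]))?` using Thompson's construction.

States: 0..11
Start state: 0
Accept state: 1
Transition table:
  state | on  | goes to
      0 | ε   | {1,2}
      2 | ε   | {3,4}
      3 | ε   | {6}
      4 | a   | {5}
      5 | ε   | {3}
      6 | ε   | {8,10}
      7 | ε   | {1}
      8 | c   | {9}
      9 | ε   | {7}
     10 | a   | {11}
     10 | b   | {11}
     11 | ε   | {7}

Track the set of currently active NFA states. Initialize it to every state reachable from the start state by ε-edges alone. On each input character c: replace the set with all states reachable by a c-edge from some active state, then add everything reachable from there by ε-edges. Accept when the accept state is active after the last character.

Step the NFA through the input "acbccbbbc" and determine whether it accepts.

S₀ = ε-closure({0}) = {0,1,2,3,4,6,8,10}
'a' @ 1: {1,3,5,6,7,8,10,11}  ✓accept
'c' @ 2: {1,7,9}  ✓accept
'b' @ 3: {}  — state set empty
rest 'ccbbbc' ignored (set empty)
end set {} — state 1 not in

Answer: REJECT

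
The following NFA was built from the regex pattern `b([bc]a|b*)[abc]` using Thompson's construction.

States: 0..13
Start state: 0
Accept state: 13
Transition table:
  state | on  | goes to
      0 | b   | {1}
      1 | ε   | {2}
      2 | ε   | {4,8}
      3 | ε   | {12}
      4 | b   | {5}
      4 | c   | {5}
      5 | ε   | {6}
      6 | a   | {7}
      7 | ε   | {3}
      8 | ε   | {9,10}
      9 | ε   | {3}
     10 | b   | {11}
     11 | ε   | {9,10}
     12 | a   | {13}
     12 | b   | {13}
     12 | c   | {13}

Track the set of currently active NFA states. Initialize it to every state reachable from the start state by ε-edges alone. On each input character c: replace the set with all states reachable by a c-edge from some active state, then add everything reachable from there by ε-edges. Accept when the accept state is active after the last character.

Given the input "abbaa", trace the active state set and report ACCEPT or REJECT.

start: ε-closure({0}) = {0}
'a' @ 1: {}  — dead — no transitions
rest 'bbaa' ignored (set empty)
end set {} — state 13 not in

Answer: REJECT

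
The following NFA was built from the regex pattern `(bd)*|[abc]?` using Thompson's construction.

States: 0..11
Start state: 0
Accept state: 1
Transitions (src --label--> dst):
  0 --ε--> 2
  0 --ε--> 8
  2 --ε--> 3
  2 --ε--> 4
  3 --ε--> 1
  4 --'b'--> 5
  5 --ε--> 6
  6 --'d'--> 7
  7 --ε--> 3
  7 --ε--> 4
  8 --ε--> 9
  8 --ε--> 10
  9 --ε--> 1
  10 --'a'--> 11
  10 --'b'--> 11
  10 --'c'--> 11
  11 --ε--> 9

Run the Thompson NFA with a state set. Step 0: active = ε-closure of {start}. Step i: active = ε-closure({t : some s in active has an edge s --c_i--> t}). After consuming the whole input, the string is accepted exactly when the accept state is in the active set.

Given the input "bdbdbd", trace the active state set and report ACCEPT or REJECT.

Answer: ACCEPT

Trace:
S₀ = ε-closure({0}) = {0,1,2,3,4,8,9,10}
'b' @ 1: {1,5,6,9,11}  ✓accept
'd' @ 2: {1,3,4,7}  ✓accept
'b' @ 3: {5,6}
'd' @ 4: {1,3,4,7}  ✓accept
'b' @ 5: {5,6}
'd' @ 6: {1,3,4,7}  ✓accept
after full input: {1,3,4,7}  (accept=1 in)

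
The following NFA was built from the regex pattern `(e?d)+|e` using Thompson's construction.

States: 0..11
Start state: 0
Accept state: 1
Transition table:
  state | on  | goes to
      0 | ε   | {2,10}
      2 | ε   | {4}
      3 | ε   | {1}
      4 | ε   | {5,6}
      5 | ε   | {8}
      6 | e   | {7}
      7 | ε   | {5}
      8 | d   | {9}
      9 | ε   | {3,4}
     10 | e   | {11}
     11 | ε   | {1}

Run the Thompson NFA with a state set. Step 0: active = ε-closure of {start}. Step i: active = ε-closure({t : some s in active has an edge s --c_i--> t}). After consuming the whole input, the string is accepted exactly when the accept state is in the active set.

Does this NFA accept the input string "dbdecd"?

Answer: REJECT

Steps:
start: ε-closure({0}) = {0,2,4,5,6,8,10}
'd' @ 1: {1,3,4,5,6,8,9}  (accept∈set)
'b' @ 2: {}  — no active states
rest 'decd' ignored (set empty)
after full input: {}  (accept=1 not in)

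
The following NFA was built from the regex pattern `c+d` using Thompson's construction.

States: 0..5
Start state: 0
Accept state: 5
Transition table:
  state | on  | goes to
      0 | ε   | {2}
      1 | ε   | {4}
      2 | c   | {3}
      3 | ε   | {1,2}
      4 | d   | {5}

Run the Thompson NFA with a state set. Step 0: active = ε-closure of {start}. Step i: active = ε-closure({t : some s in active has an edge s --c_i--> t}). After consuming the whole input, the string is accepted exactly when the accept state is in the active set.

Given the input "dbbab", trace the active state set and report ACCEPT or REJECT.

Answer: REJECT

Trace:
start: ε-closure({0}) = {0,2}
'd' @ 1: {}  — no active states
rest 'bbab' ignored (set empty)
final: {}; accept 5 not in set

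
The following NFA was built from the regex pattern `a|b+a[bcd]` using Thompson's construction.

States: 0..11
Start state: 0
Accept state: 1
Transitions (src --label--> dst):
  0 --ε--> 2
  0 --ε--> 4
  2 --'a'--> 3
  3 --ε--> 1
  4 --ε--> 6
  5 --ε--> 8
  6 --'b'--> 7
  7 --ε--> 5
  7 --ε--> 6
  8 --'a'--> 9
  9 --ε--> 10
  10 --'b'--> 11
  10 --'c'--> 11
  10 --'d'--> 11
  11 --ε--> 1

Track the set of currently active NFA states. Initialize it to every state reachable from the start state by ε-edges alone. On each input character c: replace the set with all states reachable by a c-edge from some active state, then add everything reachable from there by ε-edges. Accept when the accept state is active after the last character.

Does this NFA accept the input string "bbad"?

S₀ = ε-closure({0}) = {0,2,4,6}
'b' @ 1: {5,6,7,8}
'b' @ 2: {5,6,7,8}
'a' @ 3: {9,10}
'd' @ 4: {1,11}  (accept∈set)
after full input: {1,11}  (accept=1 in)

Answer: ACCEPT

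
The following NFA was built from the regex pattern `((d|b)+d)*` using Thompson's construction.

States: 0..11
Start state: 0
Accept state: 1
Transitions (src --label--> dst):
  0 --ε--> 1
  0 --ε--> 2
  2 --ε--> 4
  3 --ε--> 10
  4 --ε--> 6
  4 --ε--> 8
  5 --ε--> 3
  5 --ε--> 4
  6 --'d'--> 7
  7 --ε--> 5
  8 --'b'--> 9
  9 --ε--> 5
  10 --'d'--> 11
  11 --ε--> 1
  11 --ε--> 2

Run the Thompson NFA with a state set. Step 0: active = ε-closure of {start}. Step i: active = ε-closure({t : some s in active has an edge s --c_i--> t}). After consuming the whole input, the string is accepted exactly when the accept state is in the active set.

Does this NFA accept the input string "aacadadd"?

Answer: REJECT

Steps:
start: ε-closure({0}) = {0,1,2,4,6,8}
'a' @ 1: {}  — no active states
rest 'acadadd' ignored (set empty)
after full input: {}  (accept=1 not in)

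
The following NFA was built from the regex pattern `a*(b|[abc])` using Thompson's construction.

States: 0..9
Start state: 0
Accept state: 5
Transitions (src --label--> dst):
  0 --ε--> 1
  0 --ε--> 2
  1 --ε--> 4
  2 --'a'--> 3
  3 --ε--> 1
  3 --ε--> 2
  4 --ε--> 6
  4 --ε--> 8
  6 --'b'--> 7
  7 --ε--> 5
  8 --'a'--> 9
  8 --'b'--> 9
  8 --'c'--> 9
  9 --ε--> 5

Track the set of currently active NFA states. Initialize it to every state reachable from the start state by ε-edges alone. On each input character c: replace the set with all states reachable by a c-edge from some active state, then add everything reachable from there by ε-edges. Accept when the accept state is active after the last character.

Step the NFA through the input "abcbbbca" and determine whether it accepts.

S₀ = ε-closure({0}) = {0,1,2,4,6,8}
'a' @ 1: {1,2,3,4,5,6,8,9}  [accepting]
'b' @ 2: {5,7,9}  [accepting]
'c' @ 3: {}  — no active states
rest 'bbbca' ignored (set empty)
final: {}; accept 5 not in set

Answer: REJECT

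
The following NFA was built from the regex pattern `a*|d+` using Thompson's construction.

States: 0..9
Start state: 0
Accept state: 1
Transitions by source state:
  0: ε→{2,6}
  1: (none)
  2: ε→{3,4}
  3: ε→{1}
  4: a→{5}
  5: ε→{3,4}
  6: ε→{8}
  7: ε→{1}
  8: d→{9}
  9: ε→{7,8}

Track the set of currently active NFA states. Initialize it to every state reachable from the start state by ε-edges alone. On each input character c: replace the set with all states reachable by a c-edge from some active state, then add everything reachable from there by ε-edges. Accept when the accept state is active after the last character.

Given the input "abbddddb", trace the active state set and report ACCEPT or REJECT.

Answer: REJECT

Derivation:
S₀ = ε-closure({0}) = {0,1,2,3,4,6,8}
'a' @ 1: {1,3,4,5}  (accept∈set)
'b' @ 2: {}  — dead — no transitions
rest 'bddddb' ignored (set empty)
after full input: {}  (accept=1 not in)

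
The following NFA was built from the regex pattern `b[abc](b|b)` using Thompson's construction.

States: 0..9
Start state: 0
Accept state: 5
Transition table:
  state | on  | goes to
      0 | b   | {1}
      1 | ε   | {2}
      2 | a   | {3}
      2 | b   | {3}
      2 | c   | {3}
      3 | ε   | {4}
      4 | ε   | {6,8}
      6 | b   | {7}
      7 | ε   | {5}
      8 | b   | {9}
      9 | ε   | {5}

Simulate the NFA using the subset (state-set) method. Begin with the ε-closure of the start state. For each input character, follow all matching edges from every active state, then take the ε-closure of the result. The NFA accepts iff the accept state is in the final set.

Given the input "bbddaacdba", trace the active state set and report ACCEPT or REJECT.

initial (ε-close {0}): {0}
'b' @ 1: {1,2}
'b' @ 2: {3,4,6,8}
'd' @ 3: {}  — no active states
rest 'daacdba' ignored (set empty)
final: {}; accept 5 not in set

Answer: REJECT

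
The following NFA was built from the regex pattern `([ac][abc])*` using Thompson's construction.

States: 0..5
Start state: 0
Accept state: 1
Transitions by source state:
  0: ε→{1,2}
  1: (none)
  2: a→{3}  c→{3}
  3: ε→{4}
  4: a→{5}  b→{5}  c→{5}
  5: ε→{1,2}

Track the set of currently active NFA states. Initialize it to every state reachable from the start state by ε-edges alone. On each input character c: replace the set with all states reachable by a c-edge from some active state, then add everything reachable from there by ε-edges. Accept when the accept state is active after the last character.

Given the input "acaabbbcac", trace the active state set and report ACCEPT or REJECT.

initial (ε-close {0}): {0,1,2}
'a' @ 1: {3,4}
'c' @ 2: {1,2,5}  ✓accept
'a' @ 3: {3,4}
'a' @ 4: {1,2,5}  ✓accept
'b' @ 5: {}  — dead — no transitions
rest 'bbcac' ignored (set empty)
after full input: {}  (accept=1 not in)

Answer: REJECT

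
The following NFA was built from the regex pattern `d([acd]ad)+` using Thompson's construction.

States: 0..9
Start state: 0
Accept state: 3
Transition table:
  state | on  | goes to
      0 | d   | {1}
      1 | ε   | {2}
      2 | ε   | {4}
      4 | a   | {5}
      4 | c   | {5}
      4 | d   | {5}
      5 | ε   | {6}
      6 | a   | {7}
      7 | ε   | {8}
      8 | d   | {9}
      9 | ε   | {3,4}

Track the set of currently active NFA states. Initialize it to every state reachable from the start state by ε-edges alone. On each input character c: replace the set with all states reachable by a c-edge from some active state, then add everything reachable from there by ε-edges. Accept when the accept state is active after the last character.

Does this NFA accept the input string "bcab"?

initial (ε-close {0}): {0}
'b' @ 1: {}  — dead — no transitions
rest 'cab' ignored (set empty)
after full input: {}  (accept=3 not in)

Answer: REJECT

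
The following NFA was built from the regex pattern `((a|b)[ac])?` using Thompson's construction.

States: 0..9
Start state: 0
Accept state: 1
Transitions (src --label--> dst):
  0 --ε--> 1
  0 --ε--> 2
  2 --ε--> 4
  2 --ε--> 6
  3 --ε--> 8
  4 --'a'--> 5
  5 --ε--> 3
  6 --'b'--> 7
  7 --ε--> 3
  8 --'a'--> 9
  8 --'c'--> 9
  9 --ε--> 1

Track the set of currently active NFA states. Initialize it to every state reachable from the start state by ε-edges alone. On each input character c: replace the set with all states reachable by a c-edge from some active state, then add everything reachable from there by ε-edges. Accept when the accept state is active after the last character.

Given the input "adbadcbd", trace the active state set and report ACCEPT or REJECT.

start: ε-closure({0}) = {0,1,2,4,6}
'a' @ 1: {3,5,8}
'd' @ 2: {}  — state set empty
rest 'badcbd' ignored (set empty)
end set {} — state 1 not in

Answer: REJECT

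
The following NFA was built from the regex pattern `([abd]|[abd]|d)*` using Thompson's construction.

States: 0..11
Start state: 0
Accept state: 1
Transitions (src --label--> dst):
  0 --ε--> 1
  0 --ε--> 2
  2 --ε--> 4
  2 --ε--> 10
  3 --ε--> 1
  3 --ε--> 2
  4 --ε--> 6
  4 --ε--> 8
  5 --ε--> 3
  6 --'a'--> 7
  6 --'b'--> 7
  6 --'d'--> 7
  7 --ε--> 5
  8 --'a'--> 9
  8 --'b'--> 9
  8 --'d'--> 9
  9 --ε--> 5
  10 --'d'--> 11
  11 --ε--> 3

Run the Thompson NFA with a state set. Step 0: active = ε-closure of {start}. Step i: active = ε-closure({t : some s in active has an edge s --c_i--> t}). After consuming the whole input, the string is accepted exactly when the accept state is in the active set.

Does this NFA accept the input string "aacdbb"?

start: ε-closure({0}) = {0,1,2,4,6,8,10}
'a' @ 1: {1,2,3,4,5,6,7,8,9,10}  ✓accept
'a' @ 2: {1,2,3,4,5,6,7,8,9,10}  ✓accept
'c' @ 3: {}  — no active states
rest 'dbb' ignored (set empty)
after full input: {}  (accept=1 not in)

Answer: REJECT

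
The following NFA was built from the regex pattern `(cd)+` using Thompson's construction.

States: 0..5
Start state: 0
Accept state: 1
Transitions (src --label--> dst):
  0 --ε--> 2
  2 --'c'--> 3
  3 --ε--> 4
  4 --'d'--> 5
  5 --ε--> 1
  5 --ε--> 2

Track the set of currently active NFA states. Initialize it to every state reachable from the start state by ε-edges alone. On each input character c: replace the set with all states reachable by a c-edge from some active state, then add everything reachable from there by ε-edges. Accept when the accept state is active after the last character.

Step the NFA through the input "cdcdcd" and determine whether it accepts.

Answer: ACCEPT

Trace:
S₀ = ε-closure({0}) = {0,2}
'c' @ 1: {3,4}
'd' @ 2: {1,2,5}  ✓accept
'c' @ 3: {3,4}
'd' @ 4: {1,2,5}  ✓accept
'c' @ 5: {3,4}
'd' @ 6: {1,2,5}  ✓accept
after full input: {1,2,5}  (accept=1 in)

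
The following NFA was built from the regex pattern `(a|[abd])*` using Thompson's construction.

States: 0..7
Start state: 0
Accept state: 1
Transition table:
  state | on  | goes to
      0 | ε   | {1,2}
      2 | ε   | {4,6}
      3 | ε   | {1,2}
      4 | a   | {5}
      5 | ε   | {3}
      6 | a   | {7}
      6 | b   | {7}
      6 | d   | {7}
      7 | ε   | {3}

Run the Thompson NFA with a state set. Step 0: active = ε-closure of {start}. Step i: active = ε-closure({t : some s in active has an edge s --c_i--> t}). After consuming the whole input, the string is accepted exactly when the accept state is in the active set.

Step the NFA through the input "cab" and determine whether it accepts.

Answer: REJECT

Steps:
S₀ = ε-closure({0}) = {0,1,2,4,6}
'c' @ 1: {}  — state set empty
rest 'ab' ignored (set empty)
end set {} — state 1 not in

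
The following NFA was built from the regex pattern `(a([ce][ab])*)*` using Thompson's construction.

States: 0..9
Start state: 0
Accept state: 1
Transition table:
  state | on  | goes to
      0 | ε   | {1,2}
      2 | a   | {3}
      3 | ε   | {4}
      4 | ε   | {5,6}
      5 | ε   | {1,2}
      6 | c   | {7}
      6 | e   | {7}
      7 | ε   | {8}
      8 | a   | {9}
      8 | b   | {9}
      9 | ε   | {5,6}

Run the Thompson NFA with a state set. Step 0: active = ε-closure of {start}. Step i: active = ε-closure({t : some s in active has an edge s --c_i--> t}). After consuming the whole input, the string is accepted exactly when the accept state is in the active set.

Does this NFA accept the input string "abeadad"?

initial (ε-close {0}): {0,1,2}
'a' @ 1: {1,2,3,4,5,6}  ✓accept
'b' @ 2: {}  — dead — no transitions
rest 'eadad' ignored (set empty)
end set {} — state 1 not in

Answer: REJECT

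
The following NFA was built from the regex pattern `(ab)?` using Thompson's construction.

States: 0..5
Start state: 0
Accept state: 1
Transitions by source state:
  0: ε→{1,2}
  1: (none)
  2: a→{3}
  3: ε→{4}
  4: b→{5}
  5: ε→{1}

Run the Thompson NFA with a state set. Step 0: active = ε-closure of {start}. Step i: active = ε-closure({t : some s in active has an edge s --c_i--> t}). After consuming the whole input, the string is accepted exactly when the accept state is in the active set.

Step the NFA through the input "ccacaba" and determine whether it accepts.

Answer: REJECT

Steps:
start: ε-closure({0}) = {0,1,2}
'c' @ 1: {}  — state set empty
rest 'cacaba' ignored (set empty)
final: {}; accept 1 not in set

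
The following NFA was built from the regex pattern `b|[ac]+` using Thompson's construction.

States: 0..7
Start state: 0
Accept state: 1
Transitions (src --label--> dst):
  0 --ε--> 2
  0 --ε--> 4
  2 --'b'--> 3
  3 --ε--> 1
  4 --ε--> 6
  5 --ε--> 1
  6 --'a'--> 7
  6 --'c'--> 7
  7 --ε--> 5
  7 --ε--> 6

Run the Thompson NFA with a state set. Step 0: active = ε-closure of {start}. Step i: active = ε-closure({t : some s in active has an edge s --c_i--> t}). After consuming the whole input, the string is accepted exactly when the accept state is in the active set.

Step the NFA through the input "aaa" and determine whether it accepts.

Answer: ACCEPT

Trace:
start: ε-closure({0}) = {0,2,4,6}
'a' @ 1: {1,5,6,7}  ✓accept
'a' @ 2: {1,5,6,7}  ✓accept
'a' @ 3: {1,5,6,7}  ✓accept
final: {1,5,6,7}; accept 1 in set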